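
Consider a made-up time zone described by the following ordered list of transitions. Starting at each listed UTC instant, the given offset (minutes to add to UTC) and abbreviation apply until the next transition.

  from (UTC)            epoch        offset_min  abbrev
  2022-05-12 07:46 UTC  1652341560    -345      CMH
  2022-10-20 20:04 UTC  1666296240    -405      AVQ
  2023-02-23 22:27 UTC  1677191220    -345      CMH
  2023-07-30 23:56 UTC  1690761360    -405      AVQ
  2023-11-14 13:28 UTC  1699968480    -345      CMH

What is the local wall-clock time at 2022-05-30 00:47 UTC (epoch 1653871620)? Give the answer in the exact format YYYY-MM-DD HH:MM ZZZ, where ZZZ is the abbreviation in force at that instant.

2022-05-29 19:02 CMH

Query: 2022-05-30 00:47 UTC
Rule 1/5 (CMH, -05:45): 2022-05-12 07:46 UTC ≤ query < 2022-10-20 20:04 UTC
0·60 + 47 - 345 = -298 min
-298 = -1·1440 + 1142; 1142 = 19·60 + 2 → 19:02, 2022-05-30 - 1 day = 2022-05-29
→ 2022-05-29 19:02 CMH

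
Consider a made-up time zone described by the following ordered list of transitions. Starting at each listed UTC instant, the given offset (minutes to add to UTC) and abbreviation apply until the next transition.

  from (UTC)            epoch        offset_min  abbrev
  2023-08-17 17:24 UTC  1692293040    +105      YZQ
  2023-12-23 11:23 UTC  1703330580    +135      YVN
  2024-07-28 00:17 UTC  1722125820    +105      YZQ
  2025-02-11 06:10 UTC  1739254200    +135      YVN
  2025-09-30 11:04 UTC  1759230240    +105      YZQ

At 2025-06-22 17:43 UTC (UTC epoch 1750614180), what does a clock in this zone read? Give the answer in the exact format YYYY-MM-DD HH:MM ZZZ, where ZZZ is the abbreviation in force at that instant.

Query: 2025-06-22 17:43 UTC
Rule 4/5 (YVN, +02:15): 2025-02-11 06:10 UTC ≤ query < 2025-09-30 11:04 UTC
17·60 + 43 + 135 = 1198 min
1198 = 0·1440 + 1198; 1198 = 19·60 + 58 → 19:58, same day
→ 2025-06-22 19:58 YVN

2025-06-22 19:58 YVN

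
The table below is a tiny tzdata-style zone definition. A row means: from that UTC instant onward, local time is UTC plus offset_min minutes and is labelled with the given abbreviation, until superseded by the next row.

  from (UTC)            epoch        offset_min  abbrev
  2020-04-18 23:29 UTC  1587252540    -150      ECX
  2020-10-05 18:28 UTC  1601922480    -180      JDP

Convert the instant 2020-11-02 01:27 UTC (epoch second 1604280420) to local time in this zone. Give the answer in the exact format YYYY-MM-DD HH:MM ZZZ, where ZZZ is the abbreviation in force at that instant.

2020-11-01 22:27 JDP

Query: 2020-11-02 01:27 UTC
Rule 2/2 (JDP, -03:00): 2020-10-05 18:28 UTC ≤ query < +∞
1·60 + 27 - 180 = -93 min
-93 = -1·1440 + 1347; 1347 = 22·60 + 27 → 22:27, 2020-11-02 - 1 day = 2020-11-01
→ 2020-11-01 22:27 JDP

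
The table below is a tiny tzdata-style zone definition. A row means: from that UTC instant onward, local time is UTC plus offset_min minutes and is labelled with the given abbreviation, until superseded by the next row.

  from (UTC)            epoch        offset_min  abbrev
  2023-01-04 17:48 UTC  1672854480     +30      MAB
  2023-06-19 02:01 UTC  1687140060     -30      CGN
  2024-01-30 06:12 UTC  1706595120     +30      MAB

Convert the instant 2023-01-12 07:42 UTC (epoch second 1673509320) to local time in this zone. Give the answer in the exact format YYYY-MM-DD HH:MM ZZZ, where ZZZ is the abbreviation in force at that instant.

Query: 2023-01-12 07:42 UTC
Rule 1/3 (MAB, +00:30): 2023-01-04 17:48 UTC ≤ query < 2023-06-19 02:01 UTC
7·60 + 42 + 30 = 492 min
492 = 0·1440 + 492; 492 = 8·60 + 12 → 08:12, same day
→ 2023-01-12 08:12 MAB

2023-01-12 08:12 MAB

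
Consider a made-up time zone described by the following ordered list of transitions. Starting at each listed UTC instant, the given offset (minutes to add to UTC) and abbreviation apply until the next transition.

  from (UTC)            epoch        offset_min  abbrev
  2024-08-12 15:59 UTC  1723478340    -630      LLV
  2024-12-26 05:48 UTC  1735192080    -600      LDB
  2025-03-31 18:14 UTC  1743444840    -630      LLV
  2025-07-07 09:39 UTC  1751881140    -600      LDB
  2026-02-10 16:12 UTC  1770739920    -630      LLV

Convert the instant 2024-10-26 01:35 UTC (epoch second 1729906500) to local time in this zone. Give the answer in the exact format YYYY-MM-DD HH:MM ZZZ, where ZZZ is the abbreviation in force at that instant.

2024-10-25 15:05 LLV

Query: 2024-10-26 01:35 UTC
Rule 1/5 (LLV, -10:30): 2024-08-12 15:59 UTC ≤ query < 2024-12-26 05:48 UTC
1·60 + 35 - 630 = -535 min
-535 = -1·1440 + 905; 905 = 15·60 + 5 → 15:05, 2024-10-26 - 1 day = 2024-10-25
→ 2024-10-25 15:05 LLV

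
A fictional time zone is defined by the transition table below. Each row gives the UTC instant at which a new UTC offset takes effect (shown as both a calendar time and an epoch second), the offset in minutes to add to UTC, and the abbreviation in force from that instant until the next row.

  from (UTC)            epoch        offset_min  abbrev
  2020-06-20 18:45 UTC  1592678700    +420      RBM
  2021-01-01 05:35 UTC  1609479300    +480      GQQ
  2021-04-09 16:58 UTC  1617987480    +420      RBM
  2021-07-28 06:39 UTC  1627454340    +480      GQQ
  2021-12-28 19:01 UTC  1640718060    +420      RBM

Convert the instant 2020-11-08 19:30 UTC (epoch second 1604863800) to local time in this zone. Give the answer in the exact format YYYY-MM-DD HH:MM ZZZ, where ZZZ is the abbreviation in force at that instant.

Query: 2020-11-08 19:30 UTC
Rule 1/5 (RBM, +07:00): 2020-06-20 18:45 UTC ≤ query < 2021-01-01 05:35 UTC
19·60 + 30 + 420 = 1590 min
1590 = 1·1440 + 150; 150 = 2·60 + 30 → 02:30, 2020-11-08 + 1 day = 2020-11-09
→ 2020-11-09 02:30 RBM

2020-11-09 02:30 RBM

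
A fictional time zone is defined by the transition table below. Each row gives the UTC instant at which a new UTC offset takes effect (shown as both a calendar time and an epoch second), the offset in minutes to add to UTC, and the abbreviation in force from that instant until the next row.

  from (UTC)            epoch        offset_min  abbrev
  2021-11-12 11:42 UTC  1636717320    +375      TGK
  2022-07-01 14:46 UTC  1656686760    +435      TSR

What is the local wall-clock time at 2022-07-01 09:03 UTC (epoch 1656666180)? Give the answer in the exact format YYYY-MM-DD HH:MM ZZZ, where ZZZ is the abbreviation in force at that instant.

2022-07-01 15:18 TGK

Query: 2022-07-01 09:03 UTC
Rule 1/2 (TGK, +06:15): 2021-11-12 11:42 UTC ≤ query < 2022-07-01 14:46 UTC
9·60 + 3 + 375 = 918 min
918 = 0·1440 + 918; 918 = 15·60 + 18 → 15:18, same day
→ 2022-07-01 15:18 TGK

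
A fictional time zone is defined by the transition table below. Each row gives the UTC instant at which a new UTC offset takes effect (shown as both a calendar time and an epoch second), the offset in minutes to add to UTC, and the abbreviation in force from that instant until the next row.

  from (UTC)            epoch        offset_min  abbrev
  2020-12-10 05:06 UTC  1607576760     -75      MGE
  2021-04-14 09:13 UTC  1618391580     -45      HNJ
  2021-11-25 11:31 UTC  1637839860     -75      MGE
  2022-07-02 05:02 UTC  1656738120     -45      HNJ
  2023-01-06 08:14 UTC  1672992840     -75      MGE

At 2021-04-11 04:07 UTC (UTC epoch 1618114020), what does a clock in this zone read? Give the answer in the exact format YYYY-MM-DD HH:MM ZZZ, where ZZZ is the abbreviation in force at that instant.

Query: 2021-04-11 04:07 UTC
Rule 1/5 (MGE, -01:15): 2020-12-10 05:06 UTC ≤ query < 2021-04-14 09:13 UTC
4·60 + 7 - 75 = 172 min
172 = 0·1440 + 172; 172 = 2·60 + 52 → 02:52, same day
→ 2021-04-11 02:52 MGE

2021-04-11 02:52 MGE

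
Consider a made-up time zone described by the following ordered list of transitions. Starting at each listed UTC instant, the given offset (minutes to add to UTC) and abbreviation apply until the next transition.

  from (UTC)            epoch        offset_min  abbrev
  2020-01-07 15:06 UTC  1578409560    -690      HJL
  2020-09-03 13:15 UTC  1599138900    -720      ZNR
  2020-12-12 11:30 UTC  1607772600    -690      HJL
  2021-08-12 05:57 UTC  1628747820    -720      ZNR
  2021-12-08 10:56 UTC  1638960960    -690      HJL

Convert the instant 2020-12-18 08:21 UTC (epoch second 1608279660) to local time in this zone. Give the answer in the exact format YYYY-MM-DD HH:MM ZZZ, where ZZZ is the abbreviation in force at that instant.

Query: 2020-12-18 08:21 UTC
Rule 3/5 (HJL, -11:30): 2020-12-12 11:30 UTC ≤ query < 2021-08-12 05:57 UTC
8·60 + 21 - 690 = -189 min
-189 = -1·1440 + 1251; 1251 = 20·60 + 51 → 20:51, 2020-12-18 - 1 day = 2020-12-17
→ 2020-12-17 20:51 HJL

2020-12-17 20:51 HJL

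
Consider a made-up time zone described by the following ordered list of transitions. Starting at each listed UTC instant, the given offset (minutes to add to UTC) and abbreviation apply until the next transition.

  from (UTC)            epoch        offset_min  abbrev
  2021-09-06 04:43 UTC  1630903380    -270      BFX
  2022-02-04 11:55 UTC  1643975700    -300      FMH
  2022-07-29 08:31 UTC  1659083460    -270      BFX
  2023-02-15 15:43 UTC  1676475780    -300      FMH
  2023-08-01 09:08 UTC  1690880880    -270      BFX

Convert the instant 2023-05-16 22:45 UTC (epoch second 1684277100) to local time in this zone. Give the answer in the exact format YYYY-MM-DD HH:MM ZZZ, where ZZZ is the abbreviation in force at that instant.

Query: 2023-05-16 22:45 UTC
Rule 4/5 (FMH, -05:00): 2023-02-15 15:43 UTC ≤ query < 2023-08-01 09:08 UTC
22·60 + 45 - 300 = 1065 min
1065 = 0·1440 + 1065; 1065 = 17·60 + 45 → 17:45, same day
→ 2023-05-16 17:45 FMH

2023-05-16 17:45 FMH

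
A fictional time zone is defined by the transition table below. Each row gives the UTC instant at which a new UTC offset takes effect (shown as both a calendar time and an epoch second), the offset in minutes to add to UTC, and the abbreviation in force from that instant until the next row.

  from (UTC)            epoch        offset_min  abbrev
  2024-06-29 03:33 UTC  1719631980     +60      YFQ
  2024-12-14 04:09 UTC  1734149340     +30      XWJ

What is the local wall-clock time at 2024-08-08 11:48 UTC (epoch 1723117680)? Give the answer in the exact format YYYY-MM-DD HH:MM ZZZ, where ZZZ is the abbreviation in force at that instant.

Query: 2024-08-08 11:48 UTC
Rule 1/2 (YFQ, +01:00): 2024-06-29 03:33 UTC ≤ query < 2024-12-14 04:09 UTC
11·60 + 48 + 60 = 768 min
768 = 0·1440 + 768; 768 = 12·60 + 48 → 12:48, same day
→ 2024-08-08 12:48 YFQ

2024-08-08 12:48 YFQ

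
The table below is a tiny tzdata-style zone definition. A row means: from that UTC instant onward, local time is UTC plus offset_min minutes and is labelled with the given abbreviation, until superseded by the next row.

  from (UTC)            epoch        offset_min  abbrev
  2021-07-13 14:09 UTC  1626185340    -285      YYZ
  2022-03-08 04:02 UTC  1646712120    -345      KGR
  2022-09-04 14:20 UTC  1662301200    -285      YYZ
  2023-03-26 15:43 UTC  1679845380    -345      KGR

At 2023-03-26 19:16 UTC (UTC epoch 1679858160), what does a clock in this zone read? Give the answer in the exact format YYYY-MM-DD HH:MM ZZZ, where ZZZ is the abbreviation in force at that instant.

2023-03-26 13:31 KGR

Query: 2023-03-26 19:16 UTC
Rule 4/4 (KGR, -05:45): 2023-03-26 15:43 UTC ≤ query < +∞
19·60 + 16 - 345 = 811 min
811 = 0·1440 + 811; 811 = 13·60 + 31 → 13:31, same day
→ 2023-03-26 13:31 KGR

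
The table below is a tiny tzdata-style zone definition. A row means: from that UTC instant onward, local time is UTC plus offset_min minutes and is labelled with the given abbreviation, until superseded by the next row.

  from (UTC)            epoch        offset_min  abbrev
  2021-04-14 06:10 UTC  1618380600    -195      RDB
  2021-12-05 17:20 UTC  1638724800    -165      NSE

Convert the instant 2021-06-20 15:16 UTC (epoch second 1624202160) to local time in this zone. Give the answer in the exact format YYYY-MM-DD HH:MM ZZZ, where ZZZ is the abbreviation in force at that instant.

2021-06-20 12:01 RDB

Query: 2021-06-20 15:16 UTC
Rule 1/2 (RDB, -03:15): 2021-04-14 06:10 UTC ≤ query < 2021-12-05 17:20 UTC
15·60 + 16 - 195 = 721 min
721 = 0·1440 + 721; 721 = 12·60 + 1 → 12:01, same day
→ 2021-06-20 12:01 RDB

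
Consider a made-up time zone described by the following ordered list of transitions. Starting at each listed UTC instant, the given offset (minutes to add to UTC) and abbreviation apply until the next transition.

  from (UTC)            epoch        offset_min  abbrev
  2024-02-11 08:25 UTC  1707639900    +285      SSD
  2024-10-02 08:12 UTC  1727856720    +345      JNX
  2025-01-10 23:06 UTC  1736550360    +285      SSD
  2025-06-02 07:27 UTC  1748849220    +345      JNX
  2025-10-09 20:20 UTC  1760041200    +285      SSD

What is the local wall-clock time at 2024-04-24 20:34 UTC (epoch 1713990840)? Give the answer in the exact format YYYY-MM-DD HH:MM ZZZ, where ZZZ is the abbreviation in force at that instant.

2024-04-25 01:19 SSD

Query: 2024-04-24 20:34 UTC
Rule 1/5 (SSD, +04:45): 2024-02-11 08:25 UTC ≤ query < 2024-10-02 08:12 UTC
20·60 + 34 + 285 = 1519 min
1519 = 1·1440 + 79; 79 = 1·60 + 19 → 01:19, 2024-04-24 + 1 day = 2024-04-25
→ 2024-04-25 01:19 SSD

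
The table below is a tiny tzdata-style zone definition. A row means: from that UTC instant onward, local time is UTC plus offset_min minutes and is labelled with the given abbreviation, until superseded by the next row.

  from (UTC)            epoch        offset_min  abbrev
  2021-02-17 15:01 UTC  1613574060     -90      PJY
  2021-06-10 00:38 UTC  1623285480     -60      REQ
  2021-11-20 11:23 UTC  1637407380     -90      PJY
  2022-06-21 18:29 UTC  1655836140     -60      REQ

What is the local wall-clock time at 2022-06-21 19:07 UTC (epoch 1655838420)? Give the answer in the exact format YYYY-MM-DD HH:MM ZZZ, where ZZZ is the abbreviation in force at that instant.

2022-06-21 18:07 REQ

Query: 2022-06-21 19:07 UTC
Rule 4/4 (REQ, -01:00): 2022-06-21 18:29 UTC ≤ query < +∞
19·60 + 7 - 60 = 1087 min
1087 = 0·1440 + 1087; 1087 = 18·60 + 7 → 18:07, same day
→ 2022-06-21 18:07 REQ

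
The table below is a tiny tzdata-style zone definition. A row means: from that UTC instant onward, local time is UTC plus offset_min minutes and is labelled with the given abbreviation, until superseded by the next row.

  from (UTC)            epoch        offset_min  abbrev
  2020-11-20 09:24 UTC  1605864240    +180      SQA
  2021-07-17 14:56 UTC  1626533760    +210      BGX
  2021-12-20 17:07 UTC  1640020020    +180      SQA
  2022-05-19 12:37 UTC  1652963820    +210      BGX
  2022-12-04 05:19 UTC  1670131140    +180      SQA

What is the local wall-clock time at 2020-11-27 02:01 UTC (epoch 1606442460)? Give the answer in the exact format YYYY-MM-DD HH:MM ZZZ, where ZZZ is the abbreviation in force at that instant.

2020-11-27 05:01 SQA

Query: 2020-11-27 02:01 UTC
Rule 1/5 (SQA, +03:00): 2020-11-20 09:24 UTC ≤ query < 2021-07-17 14:56 UTC
2·60 + 1 + 180 = 301 min
301 = 0·1440 + 301; 301 = 5·60 + 1 → 05:01, same day
→ 2020-11-27 05:01 SQA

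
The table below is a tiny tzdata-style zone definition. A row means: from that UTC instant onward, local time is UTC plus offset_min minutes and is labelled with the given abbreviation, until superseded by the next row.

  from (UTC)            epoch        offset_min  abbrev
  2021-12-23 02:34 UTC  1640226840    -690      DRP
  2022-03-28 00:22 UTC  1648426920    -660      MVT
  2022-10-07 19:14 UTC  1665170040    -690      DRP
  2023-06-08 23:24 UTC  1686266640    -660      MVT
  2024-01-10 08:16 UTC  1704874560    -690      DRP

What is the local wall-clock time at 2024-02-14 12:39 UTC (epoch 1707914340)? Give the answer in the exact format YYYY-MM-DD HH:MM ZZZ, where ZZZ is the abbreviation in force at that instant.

Query: 2024-02-14 12:39 UTC
Rule 5/5 (DRP, -11:30): 2024-01-10 08:16 UTC ≤ query < +∞
12·60 + 39 - 690 = 69 min
69 = 0·1440 + 69; 69 = 1·60 + 9 → 01:09, same day
→ 2024-02-14 01:09 DRP

2024-02-14 01:09 DRP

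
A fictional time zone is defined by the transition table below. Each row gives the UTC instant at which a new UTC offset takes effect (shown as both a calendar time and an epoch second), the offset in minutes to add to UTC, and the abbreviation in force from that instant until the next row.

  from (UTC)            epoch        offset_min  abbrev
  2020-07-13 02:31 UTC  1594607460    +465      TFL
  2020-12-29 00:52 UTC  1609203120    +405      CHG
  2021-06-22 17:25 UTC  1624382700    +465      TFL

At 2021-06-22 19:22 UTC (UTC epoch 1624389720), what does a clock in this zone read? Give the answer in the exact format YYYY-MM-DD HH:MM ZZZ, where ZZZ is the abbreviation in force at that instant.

Query: 2021-06-22 19:22 UTC
Rule 3/3 (TFL, +07:45): 2021-06-22 17:25 UTC ≤ query < +∞
19·60 + 22 + 465 = 1627 min
1627 = 1·1440 + 187; 187 = 3·60 + 7 → 03:07, 2021-06-22 + 1 day = 2021-06-23
→ 2021-06-23 03:07 TFL

2021-06-23 03:07 TFL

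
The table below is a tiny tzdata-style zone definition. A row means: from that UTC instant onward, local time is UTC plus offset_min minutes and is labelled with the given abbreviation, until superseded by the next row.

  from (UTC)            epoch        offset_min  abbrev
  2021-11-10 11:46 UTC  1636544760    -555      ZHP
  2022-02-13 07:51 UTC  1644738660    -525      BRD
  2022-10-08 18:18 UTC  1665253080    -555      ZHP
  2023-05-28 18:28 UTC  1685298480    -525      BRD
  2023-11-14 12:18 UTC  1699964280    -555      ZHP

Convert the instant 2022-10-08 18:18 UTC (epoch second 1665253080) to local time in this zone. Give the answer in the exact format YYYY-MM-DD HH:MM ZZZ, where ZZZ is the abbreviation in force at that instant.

2022-10-08 09:03 ZHP

Query: 2022-10-08 18:18 UTC
Rule 3/5 (ZHP, -09:15): 2022-10-08 18:18 UTC ≤ query < 2023-05-28 18:28 UTC
18·60 + 18 - 555 = 543 min
543 = 0·1440 + 543; 543 = 9·60 + 3 → 09:03, same day
→ 2022-10-08 09:03 ZHP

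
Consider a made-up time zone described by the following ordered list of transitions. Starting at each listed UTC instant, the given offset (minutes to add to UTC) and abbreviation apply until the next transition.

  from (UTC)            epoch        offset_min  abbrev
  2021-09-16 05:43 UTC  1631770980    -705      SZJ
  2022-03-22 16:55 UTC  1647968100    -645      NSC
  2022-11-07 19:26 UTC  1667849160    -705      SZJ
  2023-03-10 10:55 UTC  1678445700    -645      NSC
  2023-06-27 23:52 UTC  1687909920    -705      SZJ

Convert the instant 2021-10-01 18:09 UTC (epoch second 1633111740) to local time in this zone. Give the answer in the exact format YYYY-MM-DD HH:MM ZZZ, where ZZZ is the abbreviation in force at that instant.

2021-10-01 06:24 SZJ

Query: 2021-10-01 18:09 UTC
Rule 1/5 (SZJ, -11:45): 2021-09-16 05:43 UTC ≤ query < 2022-03-22 16:55 UTC
18·60 + 9 - 705 = 384 min
384 = 0·1440 + 384; 384 = 6·60 + 24 → 06:24, same day
→ 2021-10-01 06:24 SZJ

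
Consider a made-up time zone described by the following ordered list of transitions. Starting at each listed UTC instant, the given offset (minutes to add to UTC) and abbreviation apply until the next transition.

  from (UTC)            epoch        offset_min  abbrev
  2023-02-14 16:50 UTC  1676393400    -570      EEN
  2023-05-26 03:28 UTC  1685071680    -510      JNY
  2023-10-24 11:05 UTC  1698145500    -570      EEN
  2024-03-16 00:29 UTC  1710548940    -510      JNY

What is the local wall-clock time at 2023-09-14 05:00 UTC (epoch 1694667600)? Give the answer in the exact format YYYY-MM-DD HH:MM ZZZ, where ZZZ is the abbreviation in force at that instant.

Query: 2023-09-14 05:00 UTC
Rule 2/4 (JNY, -08:30): 2023-05-26 03:28 UTC ≤ query < 2023-10-24 11:05 UTC
5·60 + 0 - 510 = -210 min
-210 = -1·1440 + 1230; 1230 = 20·60 + 30 → 20:30, 2023-09-14 - 1 day = 2023-09-13
→ 2023-09-13 20:30 JNY

2023-09-13 20:30 JNY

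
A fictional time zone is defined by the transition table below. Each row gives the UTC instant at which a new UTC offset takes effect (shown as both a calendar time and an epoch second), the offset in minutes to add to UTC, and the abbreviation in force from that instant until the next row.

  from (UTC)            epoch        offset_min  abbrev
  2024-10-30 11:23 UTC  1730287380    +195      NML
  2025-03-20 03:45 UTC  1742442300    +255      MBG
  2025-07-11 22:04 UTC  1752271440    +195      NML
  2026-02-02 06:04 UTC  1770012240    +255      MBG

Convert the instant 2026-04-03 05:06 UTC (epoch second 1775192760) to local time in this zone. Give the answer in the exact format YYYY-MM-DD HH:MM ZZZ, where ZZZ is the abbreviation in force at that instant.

2026-04-03 09:21 MBG

Query: 2026-04-03 05:06 UTC
Rule 4/4 (MBG, +04:15): 2026-02-02 06:04 UTC ≤ query < +∞
5·60 + 6 + 255 = 561 min
561 = 0·1440 + 561; 561 = 9·60 + 21 → 09:21, same day
→ 2026-04-03 09:21 MBG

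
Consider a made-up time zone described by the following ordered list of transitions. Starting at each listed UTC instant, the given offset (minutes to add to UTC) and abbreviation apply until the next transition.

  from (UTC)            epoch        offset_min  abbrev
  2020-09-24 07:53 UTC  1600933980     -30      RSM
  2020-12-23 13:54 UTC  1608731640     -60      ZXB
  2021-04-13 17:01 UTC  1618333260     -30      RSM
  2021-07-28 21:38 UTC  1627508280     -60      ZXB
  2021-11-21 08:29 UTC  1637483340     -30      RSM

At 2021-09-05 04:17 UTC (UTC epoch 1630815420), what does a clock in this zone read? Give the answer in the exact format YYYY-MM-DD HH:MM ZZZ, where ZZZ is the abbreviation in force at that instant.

Query: 2021-09-05 04:17 UTC
Rule 4/5 (ZXB, -01:00): 2021-07-28 21:38 UTC ≤ query < 2021-11-21 08:29 UTC
4·60 + 17 - 60 = 197 min
197 = 0·1440 + 197; 197 = 3·60 + 17 → 03:17, same day
→ 2021-09-05 03:17 ZXB

2021-09-05 03:17 ZXB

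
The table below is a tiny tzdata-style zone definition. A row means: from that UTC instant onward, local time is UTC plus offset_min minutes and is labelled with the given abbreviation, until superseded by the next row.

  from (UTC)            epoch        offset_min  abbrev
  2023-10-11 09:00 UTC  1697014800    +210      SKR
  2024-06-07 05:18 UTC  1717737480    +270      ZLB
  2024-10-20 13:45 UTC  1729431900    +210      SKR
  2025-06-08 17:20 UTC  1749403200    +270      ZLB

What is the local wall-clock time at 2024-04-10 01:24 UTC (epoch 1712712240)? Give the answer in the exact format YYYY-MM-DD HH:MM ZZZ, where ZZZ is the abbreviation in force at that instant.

2024-04-10 04:54 SKR

Query: 2024-04-10 01:24 UTC
Rule 1/4 (SKR, +03:30): 2023-10-11 09:00 UTC ≤ query < 2024-06-07 05:18 UTC
1·60 + 24 + 210 = 294 min
294 = 0·1440 + 294; 294 = 4·60 + 54 → 04:54, same day
→ 2024-04-10 04:54 SKR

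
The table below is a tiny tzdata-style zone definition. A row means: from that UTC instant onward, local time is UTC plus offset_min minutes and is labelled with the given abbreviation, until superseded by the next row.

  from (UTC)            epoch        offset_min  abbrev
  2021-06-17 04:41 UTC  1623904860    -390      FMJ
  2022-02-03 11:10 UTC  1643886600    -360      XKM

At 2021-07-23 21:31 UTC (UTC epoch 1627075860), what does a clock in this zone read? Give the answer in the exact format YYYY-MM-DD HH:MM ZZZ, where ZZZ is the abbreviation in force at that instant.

Query: 2021-07-23 21:31 UTC
Rule 1/2 (FMJ, -06:30): 2021-06-17 04:41 UTC ≤ query < 2022-02-03 11:10 UTC
21·60 + 31 - 390 = 901 min
901 = 0·1440 + 901; 901 = 15·60 + 1 → 15:01, same day
→ 2021-07-23 15:01 FMJ

2021-07-23 15:01 FMJ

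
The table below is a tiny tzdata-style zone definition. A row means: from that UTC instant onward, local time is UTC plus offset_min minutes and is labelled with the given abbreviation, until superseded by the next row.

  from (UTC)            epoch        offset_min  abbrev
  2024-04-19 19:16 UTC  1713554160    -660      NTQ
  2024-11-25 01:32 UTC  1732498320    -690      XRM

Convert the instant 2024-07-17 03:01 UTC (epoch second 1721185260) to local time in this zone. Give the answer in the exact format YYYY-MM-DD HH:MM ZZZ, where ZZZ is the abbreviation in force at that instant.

Query: 2024-07-17 03:01 UTC
Rule 1/2 (NTQ, -11:00): 2024-04-19 19:16 UTC ≤ query < 2024-11-25 01:32 UTC
3·60 + 1 - 660 = -479 min
-479 = -1·1440 + 961; 961 = 16·60 + 1 → 16:01, 2024-07-17 - 1 day = 2024-07-16
→ 2024-07-16 16:01 NTQ

2024-07-16 16:01 NTQ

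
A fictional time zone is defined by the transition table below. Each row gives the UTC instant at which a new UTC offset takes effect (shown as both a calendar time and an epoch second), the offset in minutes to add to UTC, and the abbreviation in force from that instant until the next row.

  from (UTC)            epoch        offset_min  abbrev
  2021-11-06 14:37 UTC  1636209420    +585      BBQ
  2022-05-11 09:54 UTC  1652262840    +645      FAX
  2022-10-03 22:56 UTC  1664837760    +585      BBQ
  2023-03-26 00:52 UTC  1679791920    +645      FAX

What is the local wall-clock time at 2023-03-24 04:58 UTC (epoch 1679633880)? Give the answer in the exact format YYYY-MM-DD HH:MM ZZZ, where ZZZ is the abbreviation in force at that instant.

Query: 2023-03-24 04:58 UTC
Rule 3/4 (BBQ, +09:45): 2022-10-03 22:56 UTC ≤ query < 2023-03-26 00:52 UTC
4·60 + 58 + 585 = 883 min
883 = 0·1440 + 883; 883 = 14·60 + 43 → 14:43, same day
→ 2023-03-24 14:43 BBQ

2023-03-24 14:43 BBQ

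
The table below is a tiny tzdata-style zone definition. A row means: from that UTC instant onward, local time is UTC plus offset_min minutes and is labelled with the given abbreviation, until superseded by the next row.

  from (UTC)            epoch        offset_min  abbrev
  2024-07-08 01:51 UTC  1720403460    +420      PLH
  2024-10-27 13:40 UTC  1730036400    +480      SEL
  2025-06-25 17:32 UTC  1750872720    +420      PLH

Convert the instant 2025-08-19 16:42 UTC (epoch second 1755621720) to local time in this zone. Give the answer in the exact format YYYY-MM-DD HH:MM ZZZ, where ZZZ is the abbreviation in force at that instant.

Query: 2025-08-19 16:42 UTC
Rule 3/3 (PLH, +07:00): 2025-06-25 17:32 UTC ≤ query < +∞
16·60 + 42 + 420 = 1422 min
1422 = 0·1440 + 1422; 1422 = 23·60 + 42 → 23:42, same day
→ 2025-08-19 23:42 PLH

2025-08-19 23:42 PLH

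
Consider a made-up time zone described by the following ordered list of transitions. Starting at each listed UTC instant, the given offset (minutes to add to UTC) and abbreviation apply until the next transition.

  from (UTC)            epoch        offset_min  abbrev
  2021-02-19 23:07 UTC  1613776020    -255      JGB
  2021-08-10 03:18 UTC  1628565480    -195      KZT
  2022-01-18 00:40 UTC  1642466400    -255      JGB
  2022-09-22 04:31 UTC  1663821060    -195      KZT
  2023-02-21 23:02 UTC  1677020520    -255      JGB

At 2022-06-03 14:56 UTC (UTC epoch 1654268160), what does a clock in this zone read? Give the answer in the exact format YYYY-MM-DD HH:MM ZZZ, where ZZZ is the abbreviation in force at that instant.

2022-06-03 10:41 JGB

Query: 2022-06-03 14:56 UTC
Rule 3/5 (JGB, -04:15): 2022-01-18 00:40 UTC ≤ query < 2022-09-22 04:31 UTC
14·60 + 56 - 255 = 641 min
641 = 0·1440 + 641; 641 = 10·60 + 41 → 10:41, same day
→ 2022-06-03 10:41 JGB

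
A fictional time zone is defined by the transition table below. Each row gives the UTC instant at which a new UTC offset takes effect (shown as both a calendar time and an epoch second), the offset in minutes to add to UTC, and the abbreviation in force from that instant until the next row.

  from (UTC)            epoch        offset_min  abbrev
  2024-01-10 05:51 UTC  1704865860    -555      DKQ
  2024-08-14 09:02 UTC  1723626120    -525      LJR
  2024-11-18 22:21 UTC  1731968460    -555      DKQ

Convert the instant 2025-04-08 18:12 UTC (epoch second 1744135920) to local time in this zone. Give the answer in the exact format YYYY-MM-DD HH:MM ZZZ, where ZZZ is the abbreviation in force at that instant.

Query: 2025-04-08 18:12 UTC
Rule 3/3 (DKQ, -09:15): 2024-11-18 22:21 UTC ≤ query < +∞
18·60 + 12 - 555 = 537 min
537 = 0·1440 + 537; 537 = 8·60 + 57 → 08:57, same day
→ 2025-04-08 08:57 DKQ

2025-04-08 08:57 DKQ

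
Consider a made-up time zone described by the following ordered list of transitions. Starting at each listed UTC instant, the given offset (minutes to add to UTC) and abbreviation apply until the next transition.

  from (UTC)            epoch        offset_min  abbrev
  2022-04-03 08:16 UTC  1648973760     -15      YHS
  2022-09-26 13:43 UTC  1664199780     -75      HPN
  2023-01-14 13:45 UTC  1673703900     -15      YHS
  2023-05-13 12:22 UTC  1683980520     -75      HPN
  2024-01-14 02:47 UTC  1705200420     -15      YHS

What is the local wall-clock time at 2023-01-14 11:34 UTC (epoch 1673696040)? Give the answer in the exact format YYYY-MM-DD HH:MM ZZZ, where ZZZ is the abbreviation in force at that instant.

Query: 2023-01-14 11:34 UTC
Rule 2/5 (HPN, -01:15): 2022-09-26 13:43 UTC ≤ query < 2023-01-14 13:45 UTC
11·60 + 34 - 75 = 619 min
619 = 0·1440 + 619; 619 = 10·60 + 19 → 10:19, same day
→ 2023-01-14 10:19 HPN

2023-01-14 10:19 HPN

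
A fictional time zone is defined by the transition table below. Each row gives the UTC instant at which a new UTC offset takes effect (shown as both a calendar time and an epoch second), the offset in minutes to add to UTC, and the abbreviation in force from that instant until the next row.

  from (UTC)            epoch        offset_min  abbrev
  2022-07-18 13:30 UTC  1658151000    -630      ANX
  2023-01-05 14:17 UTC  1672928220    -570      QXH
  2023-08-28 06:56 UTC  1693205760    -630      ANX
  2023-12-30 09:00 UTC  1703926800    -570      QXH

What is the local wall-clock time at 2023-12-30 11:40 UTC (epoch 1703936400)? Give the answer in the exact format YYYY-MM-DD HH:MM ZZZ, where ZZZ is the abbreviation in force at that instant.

2023-12-30 02:10 QXH

Query: 2023-12-30 11:40 UTC
Rule 4/4 (QXH, -09:30): 2023-12-30 09:00 UTC ≤ query < +∞
11·60 + 40 - 570 = 130 min
130 = 0·1440 + 130; 130 = 2·60 + 10 → 02:10, same day
→ 2023-12-30 02:10 QXH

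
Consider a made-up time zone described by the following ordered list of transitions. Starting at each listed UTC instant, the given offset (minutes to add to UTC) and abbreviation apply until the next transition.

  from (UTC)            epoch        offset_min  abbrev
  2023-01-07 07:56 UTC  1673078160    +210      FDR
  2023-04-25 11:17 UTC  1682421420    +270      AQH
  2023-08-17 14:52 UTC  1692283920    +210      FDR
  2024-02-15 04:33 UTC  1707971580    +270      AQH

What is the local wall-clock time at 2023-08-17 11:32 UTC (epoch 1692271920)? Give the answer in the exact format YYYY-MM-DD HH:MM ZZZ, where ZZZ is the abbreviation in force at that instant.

2023-08-17 16:02 AQH

Query: 2023-08-17 11:32 UTC
Rule 2/4 (AQH, +04:30): 2023-04-25 11:17 UTC ≤ query < 2023-08-17 14:52 UTC
11·60 + 32 + 270 = 962 min
962 = 0·1440 + 962; 962 = 16·60 + 2 → 16:02, same day
→ 2023-08-17 16:02 AQH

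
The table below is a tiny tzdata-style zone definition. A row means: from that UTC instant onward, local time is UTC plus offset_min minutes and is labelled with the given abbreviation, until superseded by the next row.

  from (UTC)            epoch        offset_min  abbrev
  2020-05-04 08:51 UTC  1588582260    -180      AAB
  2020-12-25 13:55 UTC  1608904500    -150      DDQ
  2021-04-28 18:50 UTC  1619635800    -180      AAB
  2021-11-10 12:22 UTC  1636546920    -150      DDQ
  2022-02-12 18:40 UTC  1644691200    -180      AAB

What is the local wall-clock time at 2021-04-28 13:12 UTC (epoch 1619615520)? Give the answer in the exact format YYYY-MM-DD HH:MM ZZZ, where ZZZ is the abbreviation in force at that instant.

Query: 2021-04-28 13:12 UTC
Rule 2/5 (DDQ, -02:30): 2020-12-25 13:55 UTC ≤ query < 2021-04-28 18:50 UTC
13·60 + 12 - 150 = 642 min
642 = 0·1440 + 642; 642 = 10·60 + 42 → 10:42, same day
→ 2021-04-28 10:42 DDQ

2021-04-28 10:42 DDQ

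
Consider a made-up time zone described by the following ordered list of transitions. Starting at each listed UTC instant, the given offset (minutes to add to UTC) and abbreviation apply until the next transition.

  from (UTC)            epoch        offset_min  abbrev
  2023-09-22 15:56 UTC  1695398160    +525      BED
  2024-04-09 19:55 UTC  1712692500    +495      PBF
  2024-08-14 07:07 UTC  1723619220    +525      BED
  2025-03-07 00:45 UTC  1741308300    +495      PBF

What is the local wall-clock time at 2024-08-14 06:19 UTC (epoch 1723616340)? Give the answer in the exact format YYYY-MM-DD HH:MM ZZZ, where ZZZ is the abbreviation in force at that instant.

Query: 2024-08-14 06:19 UTC
Rule 2/4 (PBF, +08:15): 2024-04-09 19:55 UTC ≤ query < 2024-08-14 07:07 UTC
6·60 + 19 + 495 = 874 min
874 = 0·1440 + 874; 874 = 14·60 + 34 → 14:34, same day
→ 2024-08-14 14:34 PBF

2024-08-14 14:34 PBF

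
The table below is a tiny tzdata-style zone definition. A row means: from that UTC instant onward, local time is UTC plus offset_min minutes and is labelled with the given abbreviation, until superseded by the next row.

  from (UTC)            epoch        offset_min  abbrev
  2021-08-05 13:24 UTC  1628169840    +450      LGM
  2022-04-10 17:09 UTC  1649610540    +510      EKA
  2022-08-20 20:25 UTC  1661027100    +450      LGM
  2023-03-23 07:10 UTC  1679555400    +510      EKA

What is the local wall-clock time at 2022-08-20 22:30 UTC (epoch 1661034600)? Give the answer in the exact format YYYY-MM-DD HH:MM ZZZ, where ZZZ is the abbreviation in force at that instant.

2022-08-21 06:00 LGM

Query: 2022-08-20 22:30 UTC
Rule 3/4 (LGM, +07:30): 2022-08-20 20:25 UTC ≤ query < 2023-03-23 07:10 UTC
22·60 + 30 + 450 = 1800 min
1800 = 1·1440 + 360; 360 = 6·60 + 0 → 06:00, 2022-08-20 + 1 day = 2022-08-21
→ 2022-08-21 06:00 LGM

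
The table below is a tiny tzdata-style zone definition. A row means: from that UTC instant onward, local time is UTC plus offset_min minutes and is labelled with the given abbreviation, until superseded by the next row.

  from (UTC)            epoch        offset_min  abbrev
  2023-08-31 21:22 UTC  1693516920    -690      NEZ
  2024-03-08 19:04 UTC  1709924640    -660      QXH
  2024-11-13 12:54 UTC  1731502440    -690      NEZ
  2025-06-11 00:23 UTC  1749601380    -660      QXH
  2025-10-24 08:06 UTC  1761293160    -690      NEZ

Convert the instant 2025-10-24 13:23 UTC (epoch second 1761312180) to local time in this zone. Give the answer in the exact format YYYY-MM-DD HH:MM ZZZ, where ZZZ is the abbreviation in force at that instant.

Query: 2025-10-24 13:23 UTC
Rule 5/5 (NEZ, -11:30): 2025-10-24 08:06 UTC ≤ query < +∞
13·60 + 23 - 690 = 113 min
113 = 0·1440 + 113; 113 = 1·60 + 53 → 01:53, same day
→ 2025-10-24 01:53 NEZ

2025-10-24 01:53 NEZ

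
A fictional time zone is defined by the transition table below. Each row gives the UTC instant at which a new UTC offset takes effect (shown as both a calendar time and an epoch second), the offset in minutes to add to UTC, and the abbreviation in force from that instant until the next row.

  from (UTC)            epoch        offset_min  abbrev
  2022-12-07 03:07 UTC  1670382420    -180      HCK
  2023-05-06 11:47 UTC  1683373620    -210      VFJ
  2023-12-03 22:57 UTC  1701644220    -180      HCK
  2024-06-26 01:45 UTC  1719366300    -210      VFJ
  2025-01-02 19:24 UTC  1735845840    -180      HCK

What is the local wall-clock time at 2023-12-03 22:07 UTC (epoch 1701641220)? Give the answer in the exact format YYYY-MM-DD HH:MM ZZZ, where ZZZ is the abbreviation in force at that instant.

2023-12-03 18:37 VFJ

Query: 2023-12-03 22:07 UTC
Rule 2/5 (VFJ, -03:30): 2023-05-06 11:47 UTC ≤ query < 2023-12-03 22:57 UTC
22·60 + 7 - 210 = 1117 min
1117 = 0·1440 + 1117; 1117 = 18·60 + 37 → 18:37, same day
→ 2023-12-03 18:37 VFJ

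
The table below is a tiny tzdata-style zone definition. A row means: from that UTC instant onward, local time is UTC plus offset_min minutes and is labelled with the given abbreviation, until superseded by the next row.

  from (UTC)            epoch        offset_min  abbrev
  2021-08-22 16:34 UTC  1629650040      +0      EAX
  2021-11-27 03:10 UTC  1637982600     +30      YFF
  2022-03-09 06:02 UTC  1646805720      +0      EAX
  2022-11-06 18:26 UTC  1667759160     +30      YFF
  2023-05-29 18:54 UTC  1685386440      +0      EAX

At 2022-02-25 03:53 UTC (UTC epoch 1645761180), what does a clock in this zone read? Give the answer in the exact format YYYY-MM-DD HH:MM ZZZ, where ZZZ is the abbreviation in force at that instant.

2022-02-25 04:23 YFF

Query: 2022-02-25 03:53 UTC
Rule 2/5 (YFF, +00:30): 2021-11-27 03:10 UTC ≤ query < 2022-03-09 06:02 UTC
3·60 + 53 + 30 = 263 min
263 = 0·1440 + 263; 263 = 4·60 + 23 → 04:23, same day
→ 2022-02-25 04:23 YFF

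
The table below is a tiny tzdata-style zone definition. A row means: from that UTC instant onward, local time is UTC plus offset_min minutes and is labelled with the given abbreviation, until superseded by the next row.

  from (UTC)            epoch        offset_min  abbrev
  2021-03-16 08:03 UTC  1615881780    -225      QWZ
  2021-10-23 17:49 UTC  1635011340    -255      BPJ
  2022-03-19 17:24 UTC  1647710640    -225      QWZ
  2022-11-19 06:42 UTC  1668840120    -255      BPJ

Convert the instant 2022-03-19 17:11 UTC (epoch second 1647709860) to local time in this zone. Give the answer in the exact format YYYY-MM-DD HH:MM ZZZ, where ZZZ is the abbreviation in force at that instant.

Query: 2022-03-19 17:11 UTC
Rule 2/4 (BPJ, -04:15): 2021-10-23 17:49 UTC ≤ query < 2022-03-19 17:24 UTC
17·60 + 11 - 255 = 776 min
776 = 0·1440 + 776; 776 = 12·60 + 56 → 12:56, same day
→ 2022-03-19 12:56 BPJ

2022-03-19 12:56 BPJ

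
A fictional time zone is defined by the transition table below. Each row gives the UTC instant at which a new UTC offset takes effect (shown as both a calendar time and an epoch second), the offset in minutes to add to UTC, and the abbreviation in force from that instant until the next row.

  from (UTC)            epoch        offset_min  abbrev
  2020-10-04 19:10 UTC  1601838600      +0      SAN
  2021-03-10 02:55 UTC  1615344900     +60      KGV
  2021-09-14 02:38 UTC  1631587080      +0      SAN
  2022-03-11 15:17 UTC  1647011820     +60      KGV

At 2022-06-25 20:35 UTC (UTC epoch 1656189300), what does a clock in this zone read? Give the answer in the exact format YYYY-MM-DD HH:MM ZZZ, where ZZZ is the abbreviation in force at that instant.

2022-06-25 21:35 KGV

Query: 2022-06-25 20:35 UTC
Rule 4/4 (KGV, +01:00): 2022-03-11 15:17 UTC ≤ query < +∞
20·60 + 35 + 60 = 1295 min
1295 = 0·1440 + 1295; 1295 = 21·60 + 35 → 21:35, same day
→ 2022-06-25 21:35 KGV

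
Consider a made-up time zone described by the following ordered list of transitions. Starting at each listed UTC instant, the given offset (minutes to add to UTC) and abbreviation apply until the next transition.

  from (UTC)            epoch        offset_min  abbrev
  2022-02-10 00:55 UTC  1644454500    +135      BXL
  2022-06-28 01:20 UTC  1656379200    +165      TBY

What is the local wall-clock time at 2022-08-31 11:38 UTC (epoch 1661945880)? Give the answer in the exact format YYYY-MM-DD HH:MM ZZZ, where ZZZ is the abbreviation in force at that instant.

Query: 2022-08-31 11:38 UTC
Rule 2/2 (TBY, +02:45): 2022-06-28 01:20 UTC ≤ query < +∞
11·60 + 38 + 165 = 863 min
863 = 0·1440 + 863; 863 = 14·60 + 23 → 14:23, same day
→ 2022-08-31 14:23 TBY

2022-08-31 14:23 TBY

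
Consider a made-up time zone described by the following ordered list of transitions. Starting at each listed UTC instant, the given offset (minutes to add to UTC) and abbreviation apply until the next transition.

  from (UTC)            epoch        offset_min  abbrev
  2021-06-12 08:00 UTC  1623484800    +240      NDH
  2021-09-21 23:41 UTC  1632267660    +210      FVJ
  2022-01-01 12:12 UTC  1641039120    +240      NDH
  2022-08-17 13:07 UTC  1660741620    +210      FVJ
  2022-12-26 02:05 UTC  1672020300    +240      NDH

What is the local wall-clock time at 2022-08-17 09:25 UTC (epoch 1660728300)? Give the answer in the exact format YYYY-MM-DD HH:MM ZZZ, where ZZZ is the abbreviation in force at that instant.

2022-08-17 13:25 NDH

Query: 2022-08-17 09:25 UTC
Rule 3/5 (NDH, +04:00): 2022-01-01 12:12 UTC ≤ query < 2022-08-17 13:07 UTC
9·60 + 25 + 240 = 805 min
805 = 0·1440 + 805; 805 = 13·60 + 25 → 13:25, same day
→ 2022-08-17 13:25 NDH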